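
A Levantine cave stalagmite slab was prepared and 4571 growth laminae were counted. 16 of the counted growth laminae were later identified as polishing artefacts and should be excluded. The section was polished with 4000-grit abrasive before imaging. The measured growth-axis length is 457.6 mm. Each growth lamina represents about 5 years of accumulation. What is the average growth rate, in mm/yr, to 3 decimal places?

0.020 mm/yr

Adjusted count: 4571 − 16 = 4555 growth laminae.
At 5 years per growth lamina, 4555 × 5 = 22775 years.
Mean rate = 457.6 mm / 22775 years ≈ 0.020 mm/yr.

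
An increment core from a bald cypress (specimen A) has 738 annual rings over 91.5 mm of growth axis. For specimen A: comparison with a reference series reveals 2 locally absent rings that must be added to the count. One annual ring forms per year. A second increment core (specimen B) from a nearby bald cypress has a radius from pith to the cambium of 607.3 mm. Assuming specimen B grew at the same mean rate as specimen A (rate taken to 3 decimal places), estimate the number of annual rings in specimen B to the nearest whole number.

4898 annual rings

Specimen A: adjusted count: 738 + 2 = 740 annual rings.
A: 91.5 mm over 740 years gives 91.5 / 740 ≈ 0.124 mm/yr.
Specimen B: 607.3 mm / 0.124 mm per year = 4897.58 years ≈ 4898 annual rings.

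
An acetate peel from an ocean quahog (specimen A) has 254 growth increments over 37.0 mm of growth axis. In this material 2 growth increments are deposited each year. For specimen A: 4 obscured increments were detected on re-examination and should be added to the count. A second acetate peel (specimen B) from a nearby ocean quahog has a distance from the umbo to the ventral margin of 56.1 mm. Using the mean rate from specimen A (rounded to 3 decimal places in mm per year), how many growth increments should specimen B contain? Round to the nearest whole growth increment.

Specimen A: after corrections the count is 254 + 4 = 258 growth increments.
Specimen A: with 2 growth increments per year, 258 / 2 = 129 years.
A: Mean rate = 37.0 mm / 129 years ≈ 0.287 mm/year.
B spans 56.1 / 0.287 = 195.47 years; at 2 growth increments per year that is 195.47 × 2 ≈ 391 growth increments.

391 growth increments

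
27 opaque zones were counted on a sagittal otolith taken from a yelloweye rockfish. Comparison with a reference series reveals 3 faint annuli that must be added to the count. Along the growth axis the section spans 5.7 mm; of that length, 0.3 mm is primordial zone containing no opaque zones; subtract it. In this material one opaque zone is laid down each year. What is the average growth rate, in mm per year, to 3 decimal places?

0.180 mm per year

After corrections the count is 27 + 3 = 30 opaque zones.
Removing the 0.3 mm offcut leaves 5.7 − 0.3 = 5.4 mm.
Extension rate ≈ 5.4 / 30 = 0.180 mm per year.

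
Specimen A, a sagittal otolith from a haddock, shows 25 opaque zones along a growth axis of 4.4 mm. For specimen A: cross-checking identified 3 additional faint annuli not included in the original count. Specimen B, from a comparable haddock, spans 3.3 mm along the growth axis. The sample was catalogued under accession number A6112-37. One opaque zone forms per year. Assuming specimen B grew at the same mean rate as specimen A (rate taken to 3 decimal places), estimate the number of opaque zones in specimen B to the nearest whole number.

21 opaque zones

Specimen A: adjusted count: 25 + 3 = 28 opaque zones.
A: Mean rate = 4.4 mm / 28 years ≈ 0.157 mm per year.
B spans 3.3 / 0.157 = 21.02 years ≈ 21 opaque zones.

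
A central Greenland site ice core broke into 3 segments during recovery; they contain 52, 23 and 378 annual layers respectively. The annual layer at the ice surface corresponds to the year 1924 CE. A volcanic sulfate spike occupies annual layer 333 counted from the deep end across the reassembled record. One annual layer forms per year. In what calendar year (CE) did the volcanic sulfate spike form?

Total annual layers = 52 + 23 + 378 = 453.
453 − 333 = 120 annual layers lie beyond the volcanic sulfate spike toward the ice surface.
Counting back 120 years from 1924 CE places the volcanic sulfate spike in 1924 − 120 = 1804 CE.

1804 CE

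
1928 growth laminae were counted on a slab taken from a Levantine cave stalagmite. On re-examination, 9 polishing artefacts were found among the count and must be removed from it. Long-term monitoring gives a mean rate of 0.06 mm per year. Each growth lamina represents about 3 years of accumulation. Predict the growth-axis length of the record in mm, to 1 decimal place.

345.4 mm

True growth lamina count = 1928 − 9 = 1919.
1919 growth laminae at 3 years each span 1919 × 3 = 5757 years.
5757 years at 0.06 mm/year gives 0.06 × 5757 = 345.4 mm.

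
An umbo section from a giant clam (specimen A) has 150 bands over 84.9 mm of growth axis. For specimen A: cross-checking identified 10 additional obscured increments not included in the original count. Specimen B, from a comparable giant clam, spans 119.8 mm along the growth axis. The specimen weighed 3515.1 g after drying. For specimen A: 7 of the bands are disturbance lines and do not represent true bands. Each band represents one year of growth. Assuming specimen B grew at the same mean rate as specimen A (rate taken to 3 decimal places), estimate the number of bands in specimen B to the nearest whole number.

Specimen A: correcting the raw count gives 150 − 7 + 10 = 153 true bands.
A: Extension rate ≈ 84.9 / 153 = 0.555 mm/year.
B spans 119.8 / 0.555 = 215.86 years ≈ 216 bands.

216 bands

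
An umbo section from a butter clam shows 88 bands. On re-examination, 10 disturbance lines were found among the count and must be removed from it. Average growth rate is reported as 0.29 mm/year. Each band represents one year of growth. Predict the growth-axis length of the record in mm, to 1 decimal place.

22.6 mm

Correcting the raw count gives 88 − 10 = 78 true bands.
78 years at 0.29 mm/year gives 0.29 × 78 = 22.6 mm.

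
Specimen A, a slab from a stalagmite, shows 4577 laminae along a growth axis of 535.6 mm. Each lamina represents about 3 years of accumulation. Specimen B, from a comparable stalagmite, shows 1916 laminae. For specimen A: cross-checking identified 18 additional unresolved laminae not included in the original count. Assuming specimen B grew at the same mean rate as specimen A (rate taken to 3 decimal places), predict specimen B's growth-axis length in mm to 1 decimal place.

224.2 mm

Specimen A: adjusted count: 4577 + 18 = 4595 laminae.
Specimen A: 4595 laminae at 3 years each span 4595 × 3 = 13785 years.
A: Extension rate ≈ 535.6 / 13785 = 0.039 mm/yr.
Specimen B: 1916 laminae at 3 years each span 1916 × 3 = 5748 years. B's length ≈ 0.039 × 5748 = 224.2 mm.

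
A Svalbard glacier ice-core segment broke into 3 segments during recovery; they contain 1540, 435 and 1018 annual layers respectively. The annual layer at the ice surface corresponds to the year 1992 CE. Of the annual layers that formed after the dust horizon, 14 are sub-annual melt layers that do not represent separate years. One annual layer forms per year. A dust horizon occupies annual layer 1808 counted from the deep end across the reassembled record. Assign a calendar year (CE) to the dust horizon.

Total annual layers = 1540 + 435 + 1018 = 2993.
Between annual layer 1808 and the ice surface there are 2993 − 1808 = 1185 annual layers.
Excluding 14 false annual layers: 1185 − 14 = 1171.
The annual layer at the ice surface is 1992 CE, so the dust horizon dates to 1992 − 1171 = 821 CE.

821 CE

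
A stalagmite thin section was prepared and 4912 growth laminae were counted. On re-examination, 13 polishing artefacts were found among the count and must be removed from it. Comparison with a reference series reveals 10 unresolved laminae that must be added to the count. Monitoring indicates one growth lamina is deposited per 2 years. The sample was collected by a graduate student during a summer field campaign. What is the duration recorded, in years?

9818 years

Correcting the raw count gives 4912 − 13 + 10 = 4909 true growth laminae.
Multiplying by 2 years per growth lamina: 4909 × 2 = 9818 years.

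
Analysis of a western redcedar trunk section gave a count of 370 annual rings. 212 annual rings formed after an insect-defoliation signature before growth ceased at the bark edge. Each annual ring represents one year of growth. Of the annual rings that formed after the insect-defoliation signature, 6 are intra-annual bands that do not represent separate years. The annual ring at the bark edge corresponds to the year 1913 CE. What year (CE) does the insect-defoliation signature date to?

212 annual rings formed after the insect-defoliation signature.
Excluding 6 false annual rings: 212 − 6 = 206.
The annual ring at the bark edge is 1913 CE, so the insect-defoliation signature dates to 1913 − 206 = 1707 CE.

1707 CE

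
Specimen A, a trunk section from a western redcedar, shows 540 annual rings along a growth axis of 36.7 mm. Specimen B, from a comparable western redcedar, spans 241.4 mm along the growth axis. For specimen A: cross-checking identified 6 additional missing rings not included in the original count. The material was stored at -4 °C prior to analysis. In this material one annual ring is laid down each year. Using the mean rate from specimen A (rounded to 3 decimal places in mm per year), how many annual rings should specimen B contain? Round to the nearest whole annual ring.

Specimen A: after corrections the count is 540 + 6 = 546 annual rings.
A: Extension rate ≈ 36.7 / 546 = 0.067 mm per year.
B spans 241.4 / 0.067 = 3602.99 years ≈ 3603 annual rings.

3603 annual rings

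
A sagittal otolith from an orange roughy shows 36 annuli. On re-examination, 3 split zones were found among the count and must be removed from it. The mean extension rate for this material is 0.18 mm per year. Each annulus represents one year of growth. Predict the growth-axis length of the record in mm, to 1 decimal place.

True annulus count = 36 − 3 = 33.
Predicted length = 0.18 mm/year × 33 years = 5.9 mm.

5.9 mm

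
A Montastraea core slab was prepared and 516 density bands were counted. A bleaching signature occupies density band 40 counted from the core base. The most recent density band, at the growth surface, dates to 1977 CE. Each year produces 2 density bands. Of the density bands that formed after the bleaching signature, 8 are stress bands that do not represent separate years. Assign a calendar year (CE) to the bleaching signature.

1743 CE

The bleaching signature sits at density band 40 from the core base, so 516 − 40 = 476 density bands formed after it.
476 − 8 false = 468 true density bands after the bleaching signature.
With 2 density bands per year, 468 / 2 = 234 years.
1977 − 234 = 1743 CE.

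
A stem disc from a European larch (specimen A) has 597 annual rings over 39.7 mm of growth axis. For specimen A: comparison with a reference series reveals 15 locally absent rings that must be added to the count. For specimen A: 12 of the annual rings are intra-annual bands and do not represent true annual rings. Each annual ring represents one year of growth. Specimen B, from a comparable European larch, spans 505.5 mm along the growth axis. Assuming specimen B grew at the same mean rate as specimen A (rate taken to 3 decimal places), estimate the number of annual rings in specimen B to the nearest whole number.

7659 annual rings

Specimen A: after corrections the count is 597 − 12 + 15 = 600 annual rings.
A: Mean rate = 39.7 mm / 600 years ≈ 0.066 mm/yr.
B spans 505.5 / 0.066 = 7659.09 years ≈ 7659 annual rings.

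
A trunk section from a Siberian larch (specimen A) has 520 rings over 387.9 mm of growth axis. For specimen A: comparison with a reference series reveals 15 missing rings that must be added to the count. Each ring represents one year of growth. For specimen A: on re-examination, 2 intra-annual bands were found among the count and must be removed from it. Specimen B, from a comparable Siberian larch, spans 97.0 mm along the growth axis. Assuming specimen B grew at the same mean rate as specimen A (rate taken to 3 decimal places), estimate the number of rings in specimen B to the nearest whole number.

133 rings

Specimen A: after corrections the count is 520 − 2 + 15 = 533 rings.
A: Mean rate = 387.9 mm / 533 years ≈ 0.728 mm/yr.
B spans 97.0 / 0.728 = 133.24 years ≈ 133 rings.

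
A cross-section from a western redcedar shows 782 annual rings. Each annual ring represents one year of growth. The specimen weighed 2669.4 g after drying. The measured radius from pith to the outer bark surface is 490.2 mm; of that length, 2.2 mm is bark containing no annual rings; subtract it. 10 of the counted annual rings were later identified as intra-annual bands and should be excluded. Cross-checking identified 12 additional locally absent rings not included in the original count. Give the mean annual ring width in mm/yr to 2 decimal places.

After corrections the count is 782 − 10 + 12 = 784 annual rings.
Removing the 2.2 mm offcut leaves 490.2 − 2.2 = 488.0 mm.
488.0 mm over 784 years gives 488.0 / 784 ≈ 0.62 mm/yr.

0.62 mm/yr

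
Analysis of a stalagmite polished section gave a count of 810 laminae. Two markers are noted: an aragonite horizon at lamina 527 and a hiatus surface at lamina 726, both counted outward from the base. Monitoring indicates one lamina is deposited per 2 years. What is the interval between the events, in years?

Separation: 726 − 527 = 199 laminae.
At 2 years per lamina, 199 × 2 = 398 years.

398 years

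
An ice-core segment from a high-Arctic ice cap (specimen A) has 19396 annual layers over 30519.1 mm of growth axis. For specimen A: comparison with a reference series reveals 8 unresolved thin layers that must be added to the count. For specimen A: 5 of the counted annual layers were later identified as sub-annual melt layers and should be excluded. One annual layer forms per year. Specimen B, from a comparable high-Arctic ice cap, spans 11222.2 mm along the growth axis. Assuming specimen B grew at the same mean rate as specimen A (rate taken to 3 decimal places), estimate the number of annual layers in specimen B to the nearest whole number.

7134 annual layers

Specimen A: correcting the raw count gives 19396 − 5 + 8 = 19399 true annual layers.
A: Extension rate ≈ 30519.1 / 19399 = 1.573 mm per year.
For B, 11222.2 / 1.573 = 7134.27 years ≈ 7134 annual layers.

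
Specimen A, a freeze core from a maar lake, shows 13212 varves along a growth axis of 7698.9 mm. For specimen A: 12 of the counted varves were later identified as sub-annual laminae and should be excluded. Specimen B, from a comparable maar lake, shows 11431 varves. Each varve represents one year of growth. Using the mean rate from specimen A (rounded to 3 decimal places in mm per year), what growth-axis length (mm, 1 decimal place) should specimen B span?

6664.3 mm

Specimen A: correcting the raw count gives 13212 − 12 = 13200 true varves.
A: Mean rate = 7698.9 mm / 13200 years ≈ 0.583 mm/year.
B's length ≈ 0.583 × 11431 = 6664.3 mm.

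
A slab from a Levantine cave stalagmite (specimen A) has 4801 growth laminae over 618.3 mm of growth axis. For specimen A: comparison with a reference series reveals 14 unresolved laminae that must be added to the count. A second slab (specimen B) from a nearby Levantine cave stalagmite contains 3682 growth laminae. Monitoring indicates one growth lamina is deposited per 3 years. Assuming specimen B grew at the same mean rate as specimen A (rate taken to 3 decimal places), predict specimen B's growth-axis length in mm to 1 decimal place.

Specimen A: adjusted count: 4801 + 14 = 4815 growth laminae.
Specimen A: at 3 years per growth lamina, 4815 × 3 = 14445 years.
A: Mean rate = 618.3 mm / 14445 years ≈ 0.043 mm/yr.
Specimen B: 3682 growth laminae at 3 years each span 3682 × 3 = 11046 years. Length of B = 0.043 × 11046 = 475.0 mm.

475.0 mm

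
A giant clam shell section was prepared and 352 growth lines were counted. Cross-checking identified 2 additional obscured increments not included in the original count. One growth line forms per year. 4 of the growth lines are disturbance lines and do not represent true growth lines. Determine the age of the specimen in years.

350 years

After corrections the count is 352 − 4 + 2 = 350 growth lines.
At one growth line per year, that is 350 years.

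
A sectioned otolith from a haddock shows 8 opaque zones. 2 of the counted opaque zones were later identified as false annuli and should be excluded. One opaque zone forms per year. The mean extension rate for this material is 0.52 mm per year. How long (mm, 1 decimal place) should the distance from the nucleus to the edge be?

3.1 mm

Adjusted count: 8 − 2 = 6 opaque zones.
Predicted length = 0.52 mm/year × 6 years = 3.1 mm.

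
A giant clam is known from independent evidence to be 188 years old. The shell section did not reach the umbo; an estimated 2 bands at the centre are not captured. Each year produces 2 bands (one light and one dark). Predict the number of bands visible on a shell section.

188 years at 2 bands per year gives 188 × 2 = 376 bands.
Less the 2 uncaptured bands: 376 − 2 = 374.

374 bands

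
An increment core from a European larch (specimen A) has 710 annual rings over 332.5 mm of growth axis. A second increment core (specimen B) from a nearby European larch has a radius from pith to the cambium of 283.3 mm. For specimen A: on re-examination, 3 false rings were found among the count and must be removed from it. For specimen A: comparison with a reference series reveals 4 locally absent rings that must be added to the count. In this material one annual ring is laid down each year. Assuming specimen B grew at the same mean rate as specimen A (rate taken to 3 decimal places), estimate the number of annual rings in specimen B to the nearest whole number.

605 annual rings

Specimen A: true annual ring count = 710 − 3 + 4 = 711.
A: Mean rate = 332.5 mm / 711 years ≈ 0.468 mm/yr.
Specimen B: 283.3 mm / 0.468 mm per year = 605.34 years ≈ 605 annual rings.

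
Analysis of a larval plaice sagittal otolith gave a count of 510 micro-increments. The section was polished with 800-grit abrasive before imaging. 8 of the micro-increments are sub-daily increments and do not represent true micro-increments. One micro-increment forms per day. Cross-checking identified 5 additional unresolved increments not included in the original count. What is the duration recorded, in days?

Adjusted count: 510 − 8 + 5 = 507 micro-increments.
At one micro-increment per day, that is 507 days.

507 days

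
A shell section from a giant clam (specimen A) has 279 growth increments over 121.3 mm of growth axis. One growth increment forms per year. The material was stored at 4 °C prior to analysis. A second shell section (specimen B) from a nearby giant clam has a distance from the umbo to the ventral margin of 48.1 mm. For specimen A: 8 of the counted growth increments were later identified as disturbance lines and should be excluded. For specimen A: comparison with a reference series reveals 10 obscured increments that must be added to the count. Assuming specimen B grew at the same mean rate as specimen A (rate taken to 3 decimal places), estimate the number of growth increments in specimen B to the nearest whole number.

111 growth increments

Specimen A: adjusted count: 279 − 8 + 10 = 281 growth increments.
A: Mean rate = 121.3 mm / 281 years ≈ 0.432 mm per year.
B spans 48.1 / 0.432 = 111.34 years ≈ 111 growth increments.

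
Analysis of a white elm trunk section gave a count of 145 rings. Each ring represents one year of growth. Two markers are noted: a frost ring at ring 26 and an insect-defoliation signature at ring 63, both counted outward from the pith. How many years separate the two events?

37 years

Separation: 63 − 26 = 37 rings.
That is 37 years at one ring per year.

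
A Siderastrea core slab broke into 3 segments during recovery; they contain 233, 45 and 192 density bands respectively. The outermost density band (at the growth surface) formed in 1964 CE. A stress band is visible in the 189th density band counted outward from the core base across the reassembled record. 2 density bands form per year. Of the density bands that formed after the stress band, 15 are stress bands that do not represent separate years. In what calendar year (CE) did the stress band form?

1831 CE

Total density bands = 233 + 45 + 192 = 470.
470 − 189 = 281 density bands lie beyond the stress band toward the growth surface.
281 − 15 false = 266 true density bands after the stress band.
266 density bands at 2 per year is 266 / 2 = 133 years.
Counting back 133 years from 1964 CE places the stress band in 1964 − 133 = 1831 CE.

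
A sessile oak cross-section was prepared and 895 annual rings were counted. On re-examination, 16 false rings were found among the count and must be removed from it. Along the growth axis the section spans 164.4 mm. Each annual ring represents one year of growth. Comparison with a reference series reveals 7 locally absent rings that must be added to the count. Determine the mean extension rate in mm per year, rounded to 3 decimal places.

True annual ring count = 895 − 16 + 7 = 886.
164.4 mm over 886 years gives 164.4 / 886 ≈ 0.186 mm per year.

0.186 mm per year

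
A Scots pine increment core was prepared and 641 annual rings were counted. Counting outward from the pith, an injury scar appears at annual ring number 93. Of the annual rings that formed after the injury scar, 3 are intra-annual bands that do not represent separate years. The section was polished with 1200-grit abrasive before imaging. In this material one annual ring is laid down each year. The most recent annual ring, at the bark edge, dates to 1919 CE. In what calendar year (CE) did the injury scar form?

The injury scar sits at annual ring 93 from the pith, so 641 − 93 = 548 annual rings formed after it.
Removing the 3 false annual rings leaves 548 − 3 = 545 true annual rings beyond the injury scar.
1919 − 545 = 1374 CE.

1374 CE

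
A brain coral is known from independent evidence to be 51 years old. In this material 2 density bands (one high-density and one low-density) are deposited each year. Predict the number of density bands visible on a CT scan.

With 2 density bands per year, 51 years would produce 51 × 2 = 102 density bands.
So 102 density bands should be present.

102 density bands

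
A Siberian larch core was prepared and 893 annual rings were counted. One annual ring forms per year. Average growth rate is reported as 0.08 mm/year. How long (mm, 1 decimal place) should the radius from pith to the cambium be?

The record spans 893 years at 0.08 mm per year.
Length ≈ 0.08 × 893 = 71.4 mm.

71.4 mm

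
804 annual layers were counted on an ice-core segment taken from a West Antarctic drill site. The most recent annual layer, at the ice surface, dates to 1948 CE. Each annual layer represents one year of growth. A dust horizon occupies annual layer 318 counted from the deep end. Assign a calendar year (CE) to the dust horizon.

The dust horizon sits at annual layer 318 from the deep end, so 804 − 318 = 486 annual layers formed after it.
The annual layer at the ice surface is 1948 CE, so the dust horizon dates to 1948 − 486 = 1462 CE.

1462 CE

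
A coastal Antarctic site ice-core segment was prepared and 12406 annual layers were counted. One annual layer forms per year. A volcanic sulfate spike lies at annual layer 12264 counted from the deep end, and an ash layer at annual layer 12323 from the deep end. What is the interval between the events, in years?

59 years

The two markers are separated by 12323 − 12264 = 59 annual layers.
At one annual layer per year, 59 years elapsed between them.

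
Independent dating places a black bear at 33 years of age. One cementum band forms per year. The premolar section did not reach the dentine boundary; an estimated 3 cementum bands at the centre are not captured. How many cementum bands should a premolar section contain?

30 cementum bands

Expected cementum bands over 33 years: 33.
Subtracting the 3 cementum bands not captured gives 33 − 3 = 30 cementum bands in the record.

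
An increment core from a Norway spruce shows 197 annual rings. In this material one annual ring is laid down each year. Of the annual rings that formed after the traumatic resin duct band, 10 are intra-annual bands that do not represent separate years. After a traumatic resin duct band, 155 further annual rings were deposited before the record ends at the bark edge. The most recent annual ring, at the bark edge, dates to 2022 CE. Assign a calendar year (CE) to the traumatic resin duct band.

There are 155 annual rings younger than the traumatic resin duct band.
Removing the 10 false annual rings leaves 155 − 10 = 145 true annual rings beyond the traumatic resin duct band.
The annual ring at the bark edge is 2022 CE, so the traumatic resin duct band dates to 2022 − 145 = 1877 CE.

1877 CE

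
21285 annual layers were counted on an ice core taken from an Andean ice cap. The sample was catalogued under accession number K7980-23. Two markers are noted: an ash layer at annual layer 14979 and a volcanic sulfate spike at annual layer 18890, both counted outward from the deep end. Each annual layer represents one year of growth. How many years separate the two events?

18890 − 14979 = 3911 annual layers lie between the two events.
One annual layer per year makes the interval 3911 years.

3911 yr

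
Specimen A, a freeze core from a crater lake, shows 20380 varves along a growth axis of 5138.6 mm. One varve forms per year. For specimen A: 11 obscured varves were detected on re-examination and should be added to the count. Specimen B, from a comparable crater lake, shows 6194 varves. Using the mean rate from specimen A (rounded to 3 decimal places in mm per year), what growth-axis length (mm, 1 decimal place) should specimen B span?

1560.9 mm

Specimen A: adjusted count: 20380 + 11 = 20391 varves.
A: 5138.6 mm over 20391 years gives 5138.6 / 20391 ≈ 0.252 mm/year.
Length of B = 0.252 × 6194 = 1560.9 mm.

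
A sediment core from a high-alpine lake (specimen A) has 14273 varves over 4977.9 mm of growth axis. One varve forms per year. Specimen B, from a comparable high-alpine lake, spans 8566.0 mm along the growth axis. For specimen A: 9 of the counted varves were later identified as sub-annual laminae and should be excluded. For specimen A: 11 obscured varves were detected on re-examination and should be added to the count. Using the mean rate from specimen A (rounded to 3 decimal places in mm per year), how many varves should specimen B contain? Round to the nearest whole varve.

Specimen A: correcting the raw count gives 14273 − 9 + 11 = 14275 true varves.
A: Mean rate = 4977.9 mm / 14275 years ≈ 0.349 mm/year.
B spans 8566.0 / 0.349 = 24544.41 years ≈ 24544 varves.

24544 varves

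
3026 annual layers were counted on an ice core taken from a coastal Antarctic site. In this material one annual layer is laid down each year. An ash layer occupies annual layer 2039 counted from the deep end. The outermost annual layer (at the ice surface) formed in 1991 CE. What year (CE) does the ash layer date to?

The ash layer sits at annual layer 2039 from the deep end, so 3026 − 2039 = 987 annual layers formed after it.
1991 − 987 = 1004 CE.

1004 CE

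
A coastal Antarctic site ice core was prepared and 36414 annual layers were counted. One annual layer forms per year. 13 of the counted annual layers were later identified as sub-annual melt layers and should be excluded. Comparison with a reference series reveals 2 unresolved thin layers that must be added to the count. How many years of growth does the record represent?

36403 years

After corrections the count is 36414 − 13 + 2 = 36403 annual layers.
With a one-to-one annual layer periodicity this is 36403 years.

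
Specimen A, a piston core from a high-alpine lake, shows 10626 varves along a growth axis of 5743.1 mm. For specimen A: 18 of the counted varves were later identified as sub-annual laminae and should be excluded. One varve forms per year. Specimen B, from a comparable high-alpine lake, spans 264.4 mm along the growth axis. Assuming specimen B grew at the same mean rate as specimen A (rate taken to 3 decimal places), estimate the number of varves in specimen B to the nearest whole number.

Specimen A: after corrections the count is 10626 − 18 = 10608 varves.
A: Extension rate ≈ 5743.1 / 10608 = 0.541 mm/yr.
For B, 264.4 / 0.541 = 488.72 years ≈ 489 varves.

489 varves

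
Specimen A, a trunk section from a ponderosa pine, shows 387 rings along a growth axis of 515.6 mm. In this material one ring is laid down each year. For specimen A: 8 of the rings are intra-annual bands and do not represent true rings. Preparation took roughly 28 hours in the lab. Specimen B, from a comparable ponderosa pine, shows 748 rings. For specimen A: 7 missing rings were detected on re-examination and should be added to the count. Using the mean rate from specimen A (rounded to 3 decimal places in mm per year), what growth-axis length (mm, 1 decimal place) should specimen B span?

999.3 mm

Specimen A: adjusted count: 387 − 8 + 7 = 386 rings.
A: 515.6 mm over 386 years gives 515.6 / 386 ≈ 1.336 mm/yr.
Length of B = 1.336 × 748 = 999.3 mm.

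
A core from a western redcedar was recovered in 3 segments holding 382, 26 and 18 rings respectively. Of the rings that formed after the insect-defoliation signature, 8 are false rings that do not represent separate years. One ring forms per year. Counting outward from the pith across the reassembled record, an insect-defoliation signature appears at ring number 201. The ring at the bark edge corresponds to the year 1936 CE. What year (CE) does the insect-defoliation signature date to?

Total rings = 382 + 26 + 18 = 426.
426 − 201 = 225 rings lie beyond the insect-defoliation signature toward the bark edge.
Excluding 8 false rings: 225 − 8 = 217.
1936 − 217 = 1719 CE.

1719 CE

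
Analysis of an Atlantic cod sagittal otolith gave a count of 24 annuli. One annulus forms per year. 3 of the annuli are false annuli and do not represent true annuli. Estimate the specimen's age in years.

True annulus count = 24 − 3 = 21.
At one annulus per year, that is 21 years.

21 years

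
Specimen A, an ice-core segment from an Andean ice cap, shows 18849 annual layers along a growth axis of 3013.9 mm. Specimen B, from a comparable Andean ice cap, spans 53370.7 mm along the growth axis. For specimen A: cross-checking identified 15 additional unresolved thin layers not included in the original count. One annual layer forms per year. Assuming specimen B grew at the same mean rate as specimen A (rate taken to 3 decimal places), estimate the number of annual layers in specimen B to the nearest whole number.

333567 annual layers

Specimen A: adjusted count: 18849 + 15 = 18864 annual layers.
A: 3013.9 mm over 18864 years gives 3013.9 / 18864 ≈ 0.160 mm/yr.
B spans 53370.7 / 0.160 = 333566.88 years ≈ 333567 annual layers.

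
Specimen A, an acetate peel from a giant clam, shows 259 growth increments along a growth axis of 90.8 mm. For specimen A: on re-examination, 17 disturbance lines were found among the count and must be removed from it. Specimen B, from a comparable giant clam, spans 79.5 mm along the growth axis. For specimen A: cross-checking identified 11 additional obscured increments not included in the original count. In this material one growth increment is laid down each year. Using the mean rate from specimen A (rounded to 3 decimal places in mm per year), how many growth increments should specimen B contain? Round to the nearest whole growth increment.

221 growth increments

Specimen A: adjusted count: 259 − 17 + 11 = 253 growth increments.
A: Extension rate ≈ 90.8 / 253 = 0.359 mm per year.
B spans 79.5 / 0.359 = 221.45 years ≈ 221 growth increments.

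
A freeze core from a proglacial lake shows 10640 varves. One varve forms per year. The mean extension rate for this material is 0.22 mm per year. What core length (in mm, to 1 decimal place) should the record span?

The record spans 10640 years at 0.22 mm per year.
10640 years at 0.22 mm/year gives 0.22 × 10640 = 2340.8 mm.

2340.8 mm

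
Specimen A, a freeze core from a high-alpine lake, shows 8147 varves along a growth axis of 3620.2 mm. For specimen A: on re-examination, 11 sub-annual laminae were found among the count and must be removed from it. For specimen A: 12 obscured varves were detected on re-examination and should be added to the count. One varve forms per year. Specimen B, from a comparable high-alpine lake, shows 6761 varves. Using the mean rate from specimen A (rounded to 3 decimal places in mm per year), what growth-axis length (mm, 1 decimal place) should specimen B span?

Specimen A: after corrections the count is 8147 − 11 + 12 = 8148 varves.
A: Mean rate = 3620.2 mm / 8148 years ≈ 0.444 mm/yr.
For B, 0.444 mm/year × 6761 years = 3001.9 mm.

3001.9 mm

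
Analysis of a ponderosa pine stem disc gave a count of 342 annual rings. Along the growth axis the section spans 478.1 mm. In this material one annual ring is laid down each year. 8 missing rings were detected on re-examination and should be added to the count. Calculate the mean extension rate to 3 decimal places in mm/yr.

True annual ring count = 342 + 8 = 350.
Extension rate ≈ 478.1 / 350 = 1.366 mm/yr.

1.366 mm/yr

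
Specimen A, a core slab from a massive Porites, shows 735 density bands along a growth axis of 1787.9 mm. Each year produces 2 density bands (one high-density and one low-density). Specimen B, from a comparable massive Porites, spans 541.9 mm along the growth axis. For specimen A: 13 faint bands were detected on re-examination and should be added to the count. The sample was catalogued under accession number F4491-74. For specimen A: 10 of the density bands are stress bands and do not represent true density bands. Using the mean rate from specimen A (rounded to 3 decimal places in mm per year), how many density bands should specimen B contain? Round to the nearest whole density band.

224 density bands

Specimen A: true density band count = 735 − 10 + 13 = 738.
Specimen A: dividing by 2 density bands per year: 738 / 2 = 369 years.
A: 1787.9 mm over 369 years gives 1787.9 / 369 ≈ 4.845 mm per year.
Specimen B: 541.9 mm / 4.845 mm per year = 111.85 years; at 2 density bands per year that is 111.85 × 2 ≈ 224 density bands.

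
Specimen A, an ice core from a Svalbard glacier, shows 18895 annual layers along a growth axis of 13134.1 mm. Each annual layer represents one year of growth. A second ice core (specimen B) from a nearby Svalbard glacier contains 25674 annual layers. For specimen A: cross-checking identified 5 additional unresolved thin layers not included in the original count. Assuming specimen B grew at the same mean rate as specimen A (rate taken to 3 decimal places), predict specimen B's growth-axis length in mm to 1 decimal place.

Specimen A: true annual layer count = 18895 + 5 = 18900.
A: 13134.1 mm over 18900 years gives 13134.1 / 18900 ≈ 0.695 mm per year.
For B, 0.695 mm/year × 25674 years = 17843.4 mm.

17843.4 mm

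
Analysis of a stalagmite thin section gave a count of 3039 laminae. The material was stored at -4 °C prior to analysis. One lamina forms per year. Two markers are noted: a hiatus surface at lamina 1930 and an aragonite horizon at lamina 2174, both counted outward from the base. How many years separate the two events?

244 years

The two markers are separated by 2174 − 1930 = 244 laminae.
One lamina per year makes the interval 244 years.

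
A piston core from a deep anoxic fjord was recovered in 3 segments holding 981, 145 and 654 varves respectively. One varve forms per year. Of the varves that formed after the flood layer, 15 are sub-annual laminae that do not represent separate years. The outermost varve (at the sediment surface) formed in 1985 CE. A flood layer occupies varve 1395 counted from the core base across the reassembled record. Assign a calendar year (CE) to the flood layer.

Total varves = 981 + 145 + 654 = 1780.
1780 − 1395 = 385 varves lie beyond the flood layer toward the sediment surface.
Removing the 15 false varves leaves 385 − 15 = 370 true varves beyond the flood layer.
Counting back 370 years from 1985 CE places the flood layer in 1985 − 370 = 1615 CE.

1615 CE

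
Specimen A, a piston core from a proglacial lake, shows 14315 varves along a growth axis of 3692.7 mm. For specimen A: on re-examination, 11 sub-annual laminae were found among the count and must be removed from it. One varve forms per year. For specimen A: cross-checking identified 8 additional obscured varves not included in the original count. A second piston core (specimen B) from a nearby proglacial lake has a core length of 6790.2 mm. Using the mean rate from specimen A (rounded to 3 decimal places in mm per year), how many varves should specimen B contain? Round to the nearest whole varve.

Specimen A: correcting the raw count gives 14315 − 11 + 8 = 14312 true varves.
A: 3692.7 mm over 14312 years gives 3692.7 / 14312 ≈ 0.258 mm per year.
Specimen B: 6790.2 mm / 0.258 mm per year = 26318.60 years ≈ 26319 varves.

26319 varves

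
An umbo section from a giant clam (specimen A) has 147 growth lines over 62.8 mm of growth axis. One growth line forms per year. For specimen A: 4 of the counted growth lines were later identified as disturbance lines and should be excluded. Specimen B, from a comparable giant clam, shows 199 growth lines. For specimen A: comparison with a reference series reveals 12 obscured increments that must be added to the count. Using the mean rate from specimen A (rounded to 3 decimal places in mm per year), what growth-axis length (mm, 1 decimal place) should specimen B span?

Specimen A: adjusted count: 147 − 4 + 12 = 155 growth lines.
A: Extension rate ≈ 62.8 / 155 = 0.405 mm/year.
For B, 0.405 mm/year × 199 years = 80.6 mm.

80.6 mm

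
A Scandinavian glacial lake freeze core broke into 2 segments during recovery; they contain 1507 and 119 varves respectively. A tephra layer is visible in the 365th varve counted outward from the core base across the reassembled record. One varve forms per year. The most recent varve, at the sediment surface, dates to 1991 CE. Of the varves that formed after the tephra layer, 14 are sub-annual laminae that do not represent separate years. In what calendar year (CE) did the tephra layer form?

Total varves = 1507 + 119 = 1626.
1626 − 365 = 1261 varves lie beyond the tephra layer toward the sediment surface.
Excluding 14 false varves: 1261 − 14 = 1247.
1991 − 1247 = 744 CE.

744 CE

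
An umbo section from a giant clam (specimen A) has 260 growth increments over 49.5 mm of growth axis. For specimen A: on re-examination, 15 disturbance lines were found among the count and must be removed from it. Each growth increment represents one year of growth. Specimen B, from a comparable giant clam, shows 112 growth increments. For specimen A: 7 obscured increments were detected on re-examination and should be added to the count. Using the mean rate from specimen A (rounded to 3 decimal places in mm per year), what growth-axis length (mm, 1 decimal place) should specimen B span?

Specimen A: true growth increment count = 260 − 15 + 7 = 252.
A: 49.5 mm over 252 years gives 49.5 / 252 ≈ 0.196 mm/year.
For B, 0.196 mm/year × 112 years = 22.0 mm.

22.0 mm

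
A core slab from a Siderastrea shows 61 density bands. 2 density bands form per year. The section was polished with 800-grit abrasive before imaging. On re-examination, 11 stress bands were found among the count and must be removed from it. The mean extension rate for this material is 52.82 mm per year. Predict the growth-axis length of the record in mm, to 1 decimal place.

1320.5 mm

Adjusted count: 61 − 11 = 50 density bands.
50 density bands at 2 per year is 50 / 2 = 25 years.
Length ≈ 52.82 × 25 = 1320.5 mm.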